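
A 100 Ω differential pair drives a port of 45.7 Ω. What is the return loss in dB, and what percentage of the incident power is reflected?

RL ≈ 8.57 dB; 13.9% of incident power reflected

Γ = (45.7 − 100)/(45.7 + 100) = -0.373
RL = −20·log₁₀(0.373) = 8.57 dB
P_refl/P_inc = |Γ|² = 0.139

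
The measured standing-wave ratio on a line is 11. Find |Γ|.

|Γ| = (S − 1)/(S + 1) = (11 − 1)/(11 + 1) = 10/12

|Γ| ≈ 0.833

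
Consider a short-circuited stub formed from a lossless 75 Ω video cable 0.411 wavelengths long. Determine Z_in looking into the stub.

Z_in ≈ −j46.9 Ω

βl = 2π × 0.411 = 148°
tan(βl) = -0.626
For a short-circuited stub, Z_in = jZ_0·tan(βl)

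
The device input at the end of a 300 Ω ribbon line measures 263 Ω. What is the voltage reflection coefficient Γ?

Γ = -0.0657

Γ = (Z_L − Z_0)/(Z_L + Z_0) = (263 − 300)/(263 + 300) = -37/563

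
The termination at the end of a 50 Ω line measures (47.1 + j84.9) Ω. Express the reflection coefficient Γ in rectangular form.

Γ ≈ 0.416 + j0.51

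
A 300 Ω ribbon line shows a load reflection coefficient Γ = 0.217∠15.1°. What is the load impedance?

Z_L ≈ 455 + j54 Ω

Z_L = Z_0·(1 + Γ)/(1 − Γ) = 300·(1.21 + j0.0565)/(0.79 − j0.0565)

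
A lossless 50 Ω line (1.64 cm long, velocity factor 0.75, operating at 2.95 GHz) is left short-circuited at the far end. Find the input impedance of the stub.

λ = v/f = 0.75·c / 2.95 GHz = 0.0763 m
βl = 2π·l/λ = 2π × 0.215 = 77.4°
tan(βl) = 4.48
For a short-circuited stub, Z_in = jZ_0·tan(βl)

Z_in ≈ +j224 Ω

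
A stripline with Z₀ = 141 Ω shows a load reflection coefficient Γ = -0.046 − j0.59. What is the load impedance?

Z_L = Z_0·(1 + Γ)/(1 − Γ) = 141·(0.954 − j0.59)/(1.05 + j0.59)

Z_L ≈ 63.5 − j115 Ω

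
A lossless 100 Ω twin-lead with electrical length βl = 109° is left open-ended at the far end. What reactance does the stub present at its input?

tan(βl) = -2.9
For an open-ended stub, Z_in = −jZ_0·cot(βl) = −jZ_0/tan(βl)

X_in ≈ 34.4 Ω (inductive)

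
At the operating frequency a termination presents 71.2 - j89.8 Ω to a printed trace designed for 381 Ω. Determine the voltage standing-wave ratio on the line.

VSWR ≈ 5.66

Γ = (Z_L − Z_0)/(Z_L + Z_0) = (-309.8 − j89.8)/(452.2 − j89.8)
|Γ| = 323/461 = 0.7
VSWR = (1 + |Γ|)/(1 − |Γ|) = 1.7/0.3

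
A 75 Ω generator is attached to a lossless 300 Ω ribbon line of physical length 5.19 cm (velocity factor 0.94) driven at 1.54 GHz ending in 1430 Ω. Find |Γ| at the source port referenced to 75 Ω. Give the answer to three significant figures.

λ = v/f = 0.94·c / 1.54 GHz = 0.183 m
βl = 2π·l/λ = 2π × 0.283 = 102°
tan(βl) = -4.69
Z_in = Z_0·(Z_L + jZ_0·tanβl)/(Z_0 + jZ_L·tanβl) = 65.7 + j61 Ω
Γ_s = (Z_in − Z_s)/(Z_in + Z_s) = (-9.33 + j61)/(141 + j61), |Γ_s| = 0.403

|Γ| ≈ 0.403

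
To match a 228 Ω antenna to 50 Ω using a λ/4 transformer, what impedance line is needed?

Z_qwt = √(Z_0·R_L) = √(50 × 228) = √11400

Z_qwt ≈ 107 Ω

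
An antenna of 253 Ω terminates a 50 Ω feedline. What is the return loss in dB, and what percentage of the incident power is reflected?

RL ≈ 3.48 dB; 44.9% of incident power reflected

Γ = (253 − 50)/(253 + 50) = 0.67
RL = −20·log₁₀(0.67) = 3.48 dB
P_refl/P_inc = |Γ|² = 0.449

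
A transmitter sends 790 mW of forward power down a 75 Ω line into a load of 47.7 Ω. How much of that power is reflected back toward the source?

P_reflected ≈ 39.1 mW

Γ = (47.7 − 75)/(47.7 + 75) = -0.222
|Γ|² = 0.0495
P_refl = |Γ|²·P_inc = 39.1 mW, P_del = (1 − |Γ|²)·P_inc = 751 mW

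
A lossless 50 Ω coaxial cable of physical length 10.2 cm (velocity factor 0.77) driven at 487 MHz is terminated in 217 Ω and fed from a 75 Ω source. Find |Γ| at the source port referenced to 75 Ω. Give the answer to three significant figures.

|Γ| ≈ 0.728

λ = v/f = 0.77·c / 487 MHz = 0.474 m
βl = 2π·l/λ = 2π × 0.215 = 77.4°
tan(βl) = 4.48
Z_in = Z_0·(Z_L + jZ_0·tanβl)/(Z_0 + jZ_L·tanβl) = 12.1 − j10.5 Ω
Γ_s = (Z_in − Z_s)/(Z_in + Z_s) = (-62.9 − j10.5)/(87.1 − j10.5), |Γ_s| = 0.728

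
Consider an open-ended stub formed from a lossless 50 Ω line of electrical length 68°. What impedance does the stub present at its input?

tan(βl) = 2.48
For an open-ended stub, Z_in = −jZ_0·cot(βl) = −jZ_0/tan(βl)

Z_in ≈ −j20.2 Ω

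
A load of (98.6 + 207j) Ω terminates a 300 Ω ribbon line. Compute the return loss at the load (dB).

Γ = (-201.4 + j207)/(398.6 + j207), |Γ| = 0.643
RL = −20·log₁₀|Γ| = −20·log₁₀(0.643)

RL ≈ 3.84 dB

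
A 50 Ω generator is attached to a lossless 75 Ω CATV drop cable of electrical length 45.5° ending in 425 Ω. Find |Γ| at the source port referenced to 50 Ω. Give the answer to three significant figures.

|Γ| ≈ 0.719

tan(βl) = 1.02
Z_in = Z_0·(Z_L + jZ_0·tanβl)/(Z_0 + jZ_L·tanβl) = 25.3 − j69.3 Ω
Γ_s = (Z_in − Z_s)/(Z_in + Z_s) = (-24.7 − j69.3)/(75.3 − j69.3), |Γ_s| = 0.719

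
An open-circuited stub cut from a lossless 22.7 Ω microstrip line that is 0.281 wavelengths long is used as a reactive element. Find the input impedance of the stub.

Z_in ≈ +j4.48 Ω

βl = 2π × 0.281 = 101°
tan(βl) = -5.07
For an open-circuited stub, Z_in = −jZ_0·cot(βl) = −jZ_0/tan(βl)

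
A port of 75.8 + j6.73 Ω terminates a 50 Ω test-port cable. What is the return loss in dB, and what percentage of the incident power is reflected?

Γ = (25.8 + j6.73)/(125.8 + j6.73), |Γ| = 0.212
RL = −20·log₁₀(0.212) = 13.5 dB
P_refl/P_inc = |Γ|² = 0.0448

RL ≈ 13.5 dB; 4.48% of incident power reflected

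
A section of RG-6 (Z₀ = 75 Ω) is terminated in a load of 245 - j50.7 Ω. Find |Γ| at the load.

|Γ| ≈ 0.548

Γ = (Z_L − Z_0)/(Z_L + Z_0) = (170 − j50.7)/(320 − j50.7)
|Γ| = 177/324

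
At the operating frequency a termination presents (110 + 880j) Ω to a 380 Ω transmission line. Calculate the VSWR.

Γ = (Z_L − Z_0)/(Z_L + Z_0) = (-270 + j880)/(490 + j880)
|Γ| = 920/1010 = 0.914
VSWR = (1 + |Γ|)/(1 − |Γ|) = 1.91/0.0861

VSWR ≈ 22.2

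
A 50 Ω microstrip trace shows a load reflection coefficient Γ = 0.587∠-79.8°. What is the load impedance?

Z_L = Z_0·(1 + Γ)/(1 − Γ) = 50·(1.1 − j0.578)/(0.896 + j0.578)

Z_L ≈ 28.8 − j50.8 Ω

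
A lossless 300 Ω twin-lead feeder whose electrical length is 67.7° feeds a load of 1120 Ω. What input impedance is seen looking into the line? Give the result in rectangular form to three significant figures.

tan(βl) = tan(67.7°) = 2.44
Z_in = Z_0·(Z_L + jZ_0·tanβl)/(Z_0 + jZ_L·tanβl)
     = 300·(1120 + j731)/(300 + j2730)

Z_in ≈ 92.8 − j113 Ω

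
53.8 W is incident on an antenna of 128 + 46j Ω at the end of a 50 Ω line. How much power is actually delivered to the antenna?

|Γ| = |(78 + j46)/(178 + j46)| = 0.493
|Γ|² = 0.243
P_refl = |Γ|²·P_inc = 13.1 W, P_del = (1 − |Γ|²)·P_inc = 40.7 W

P_delivered ≈ 40.7 W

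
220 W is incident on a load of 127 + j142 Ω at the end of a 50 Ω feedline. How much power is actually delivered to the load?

P_delivered ≈ 109 W

|Γ| = |(77 + j142)/(177 + j142)| = 0.712
|Γ|² = 0.507
P_refl = |Γ|²·P_inc = 111 W, P_del = (1 − |Γ|²)·P_inc = 109 W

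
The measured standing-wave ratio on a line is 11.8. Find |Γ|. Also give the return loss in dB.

|Γ| ≈ 0.844; return loss ≈ 1.48 dB

|Γ| = (S − 1)/(S + 1) = (11.8 − 1)/(11.8 + 1) = 10.8/12.8
RL = −20·log₁₀|Γ| = −20·log₁₀(0.844)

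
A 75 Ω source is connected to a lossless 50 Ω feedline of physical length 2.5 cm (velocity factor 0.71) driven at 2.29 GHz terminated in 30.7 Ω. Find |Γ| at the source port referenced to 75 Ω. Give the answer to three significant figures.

|Γ| ≈ 0.0678

λ = v/f = 0.71·c / 2.29 GHz = 0.093 m
βl = 2π·l/λ = 2π × 0.269 = 96.8°
tan(βl) = -8.44
Z_in = Z_0·(Z_L + jZ_0·tanβl)/(Z_0 + jZ_L·tanβl) = 79.6 − j9.44 Ω
Γ_s = (Z_in − Z_s)/(Z_in + Z_s) = (4.61 − j9.44)/(155 − j9.44), |Γ_s| = 0.0678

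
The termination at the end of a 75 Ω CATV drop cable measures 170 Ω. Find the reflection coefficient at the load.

Γ = 0.388

Γ = (Z_L − Z_0)/(Z_L + Z_0) = (170 − 75)/(170 + 75) = 95/245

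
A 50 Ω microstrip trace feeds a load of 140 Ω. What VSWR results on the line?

Γ = (140 − 50)/(140 + 50) = 0.474
VSWR = (1 + 0.474)/(1 − 0.474)

VSWR ≈ 2.8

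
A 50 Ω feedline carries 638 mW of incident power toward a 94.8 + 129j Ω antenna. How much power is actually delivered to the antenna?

P_delivered ≈ 322 mW

|Γ| = |(44.8 + j129)/(144.8 + j129)| = 0.704
|Γ|² = 0.496
P_refl = |Γ|²·P_inc = 316 mW, P_del = (1 − |Γ|²)·P_inc = 322 mW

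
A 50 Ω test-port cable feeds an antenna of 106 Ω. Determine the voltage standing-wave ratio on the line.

VSWR ≈ 2.12

Γ = (106 − 50)/(106 + 50) = 0.359
VSWR = (1 + 0.359)/(1 − 0.359)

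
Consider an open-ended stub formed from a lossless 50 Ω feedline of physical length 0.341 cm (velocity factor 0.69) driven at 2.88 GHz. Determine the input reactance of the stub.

λ = v/f = 0.69·c / 2.88 GHz = 0.0719 m
βl = 2π·l/λ = 2π × 0.0474 = 17.1°
tan(βl) = 0.307
For an open-ended stub, Z_in = −jZ_0·cot(βl) = −jZ_0/tan(βl)

X_in ≈ -163 Ω (capacitive)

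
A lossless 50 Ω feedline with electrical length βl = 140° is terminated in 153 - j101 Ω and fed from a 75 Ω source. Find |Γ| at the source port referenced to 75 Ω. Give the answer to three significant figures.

tan(βl) = -0.839
Z_in = Z_0·(Z_L + jZ_0·tanβl)/(Z_0 + jZ_L·tanβl) = 36.8 + j69.6 Ω
Γ_s = (Z_in − Z_s)/(Z_in + Z_s) = (-38.2 + j69.6)/(112 + j69.6), |Γ_s| = 0.602

|Γ| ≈ 0.602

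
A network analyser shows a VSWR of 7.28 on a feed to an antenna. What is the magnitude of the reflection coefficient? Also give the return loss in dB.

|Γ| = (S − 1)/(S + 1) = (7.28 − 1)/(7.28 + 1) = 6.28/8.28
RL = −20·log₁₀|Γ| = −20·log₁₀(0.758)

|Γ| ≈ 0.758; return loss ≈ 2.4 dB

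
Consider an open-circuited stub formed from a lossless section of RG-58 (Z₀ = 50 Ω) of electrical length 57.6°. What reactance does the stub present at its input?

tan(βl) = 1.58
For an open-circuited stub, Z_in = −jZ_0·cot(βl) = −jZ_0/tan(βl)

X_in ≈ -31.7 Ω (capacitive)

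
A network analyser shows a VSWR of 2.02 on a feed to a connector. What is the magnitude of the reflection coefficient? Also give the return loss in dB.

|Γ| = (S − 1)/(S + 1) = (2.02 − 1)/(2.02 + 1) = 1.02/3.02
RL = −20·log₁₀|Γ| = −20·log₁₀(0.338)

|Γ| ≈ 0.338; return loss ≈ 9.43 dB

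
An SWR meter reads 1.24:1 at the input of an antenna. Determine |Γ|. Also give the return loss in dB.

|Γ| = (S − 1)/(S + 1) = (1.24 − 1)/(1.24 + 1) = 0.24/2.24
RL = −20·log₁₀|Γ| = −20·log₁₀(0.107)

|Γ| ≈ 0.107; return loss ≈ 19.4 dB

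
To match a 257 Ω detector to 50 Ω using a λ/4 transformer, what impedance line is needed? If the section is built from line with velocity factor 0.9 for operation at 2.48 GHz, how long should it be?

Z_qwt ≈ 113 Ω; length ≈ 2.72 cm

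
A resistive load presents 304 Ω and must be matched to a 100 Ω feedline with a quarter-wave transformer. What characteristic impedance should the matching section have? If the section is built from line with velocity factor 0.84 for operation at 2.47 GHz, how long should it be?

Z_qwt = √(Z_0·R_L) = √(100 × 304) = √30400
λ = 0.84·c/f = 0.102 m, so l = λ/4 = 0.0255 m

Z_qwt ≈ 174 Ω; length ≈ 2.55 cm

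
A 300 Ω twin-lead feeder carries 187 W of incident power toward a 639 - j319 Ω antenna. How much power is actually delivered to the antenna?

|Γ| = |(339 − j319)/(939 − j319)| = 0.469
|Γ|² = 0.22
P_refl = |Γ|²·P_inc = 41.2 W, P_del = (1 − |Γ|²)·P_inc = 146 W

P_delivered ≈ 146 W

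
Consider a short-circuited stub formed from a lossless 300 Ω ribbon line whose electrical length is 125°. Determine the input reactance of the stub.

tan(βl) = -1.43
For a short-circuited stub, Z_in = jZ_0·tan(βl)

X_in ≈ -428 Ω (capacitive)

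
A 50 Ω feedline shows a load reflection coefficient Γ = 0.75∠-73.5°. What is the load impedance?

Z_L ≈ 19.2 − j63.3 Ω

Z_L = Z_0·(1 + Γ)/(1 − Γ) = 50·(1.21 − j0.719)/(0.787 + j0.719)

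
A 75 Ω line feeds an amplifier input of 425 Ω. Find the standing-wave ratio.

Γ = (425 − 75)/(425 + 75) = 0.7
VSWR = (1 + 0.7)/(1 − 0.7)

VSWR ≈ 5.67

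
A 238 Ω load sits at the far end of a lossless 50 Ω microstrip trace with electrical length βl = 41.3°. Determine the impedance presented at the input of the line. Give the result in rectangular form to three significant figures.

Z_in ≈ 22.8 − j51.5 Ω

tan(βl) = tan(41.3°) = 0.879
Z_in = Z_0·(Z_L + jZ_0·tanβl)/(Z_0 + jZ_L·tanβl)
     = 50·(238 + j43.9)/(50 + j209)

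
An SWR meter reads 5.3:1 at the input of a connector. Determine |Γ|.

|Γ| = (S − 1)/(S + 1) = (5.3 − 1)/(5.3 + 1) = 4.3/6.3

|Γ| ≈ 0.683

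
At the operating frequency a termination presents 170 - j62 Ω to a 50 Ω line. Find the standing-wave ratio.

Γ = (Z_L − Z_0)/(Z_L + Z_0) = (120 − j62)/(220 − j62)
|Γ| = 135/229 = 0.591
VSWR = (1 + |Γ|)/(1 − |Γ|) = 1.59/0.409

VSWR ≈ 3.89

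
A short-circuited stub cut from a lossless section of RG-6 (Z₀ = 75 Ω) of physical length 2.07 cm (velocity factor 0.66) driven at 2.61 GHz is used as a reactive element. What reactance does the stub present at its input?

X_in ≈ -518 Ω (capacitive)

λ = v/f = 0.66·c / 2.61 GHz = 0.0759 m
βl = 2π·l/λ = 2π × 0.273 = 98.2°
tan(βl) = -6.91
For a short-circuited stub, Z_in = jZ_0·tan(βl)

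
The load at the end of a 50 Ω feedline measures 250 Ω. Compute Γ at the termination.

Γ = 0.667

Γ = (Z_L − Z_0)/(Z_L + Z_0) = (250 − 50)/(250 + 50) = 200/300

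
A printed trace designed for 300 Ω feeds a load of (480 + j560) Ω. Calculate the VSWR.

VSWR ≈ 4.16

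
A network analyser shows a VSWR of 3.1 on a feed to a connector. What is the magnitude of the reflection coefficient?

|Γ| = (S − 1)/(S + 1) = (3.1 − 1)/(3.1 + 1) = 2.1/4.1

|Γ| ≈ 0.512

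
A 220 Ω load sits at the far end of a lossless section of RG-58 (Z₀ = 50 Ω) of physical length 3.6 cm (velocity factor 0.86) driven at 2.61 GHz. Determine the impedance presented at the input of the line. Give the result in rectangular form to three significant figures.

Z_in ≈ 19.3 + j39.8 Ω

λ = v/f = 0.86·c / 2.61 GHz = 0.0989 m
βl = 2π·l/λ = 2π × 0.364 = 131°
tan(βl) = tan(131°) = -1.15
Z_in = Z_0·(Z_L + jZ_0·tanβl)/(Z_0 + jZ_L·tanβl)
     = 50·(220 − j57.3)/(50 − j252)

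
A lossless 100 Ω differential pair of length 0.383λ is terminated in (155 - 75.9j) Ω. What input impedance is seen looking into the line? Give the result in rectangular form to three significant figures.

Z_in ≈ 137 + j80 Ω

βl = 2π × 0.383 = 138°
tan(βl) = tan(138°) = -0.904
Z_in = Z_0·(Z_L + jZ_0·tanβl)/(Z_0 + jZ_L·tanβl)
     = 100·(155 − j166)/(31.4 − j140)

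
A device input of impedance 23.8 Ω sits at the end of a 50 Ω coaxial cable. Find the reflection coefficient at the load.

Γ = (Z_L − Z_0)/(Z_L + Z_0) = (23.8 − 50)/(23.8 + 50) = -26.2/73.8

Γ = -0.355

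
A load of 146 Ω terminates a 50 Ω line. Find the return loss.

Γ = (146 − 50)/(146 + 50) = 0.49
RL = −20·log₁₀|Γ| = −20·log₁₀(0.49)

RL ≈ 6.2 dB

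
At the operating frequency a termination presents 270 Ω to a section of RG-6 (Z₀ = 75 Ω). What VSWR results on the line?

Γ = (270 − 75)/(270 + 75) = 0.565
VSWR = (1 + 0.565)/(1 − 0.565)

VSWR ≈ 3.6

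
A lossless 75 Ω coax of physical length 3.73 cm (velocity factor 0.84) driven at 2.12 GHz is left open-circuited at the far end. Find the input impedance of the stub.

λ = v/f = 0.84·c / 2.12 GHz = 0.119 m
βl = 2π·l/λ = 2π × 0.314 = 113°
tan(βl) = -2.36
For an open-circuited stub, Z_in = −jZ_0·cot(βl) = −jZ_0/tan(βl)

Z_in ≈ +j31.8 Ω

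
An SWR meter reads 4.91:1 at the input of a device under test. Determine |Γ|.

|Γ| ≈ 0.662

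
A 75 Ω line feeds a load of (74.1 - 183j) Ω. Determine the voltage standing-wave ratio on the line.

VSWR ≈ 7.9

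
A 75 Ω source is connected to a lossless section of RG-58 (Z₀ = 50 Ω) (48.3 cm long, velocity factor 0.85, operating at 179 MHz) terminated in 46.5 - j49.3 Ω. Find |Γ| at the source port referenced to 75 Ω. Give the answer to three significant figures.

|Γ| ≈ 0.38

λ = v/f = 0.85·c / 179 MHz = 1.42 m
βl = 2π·l/λ = 2π × 0.339 = 122°
tan(βl) = -1.6
Z_in = Z_0·(Z_L + jZ_0·tanβl)/(Z_0 + jZ_L·tanβl) = 65.1 + j56.5 Ω
Γ_s = (Z_in − Z_s)/(Z_in + Z_s) = (-9.89 + j56.5)/(140 + j56.5), |Γ_s| = 0.38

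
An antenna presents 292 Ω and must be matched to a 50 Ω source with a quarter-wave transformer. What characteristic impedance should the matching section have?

Z_qwt = √(Z_0·R_L) = √(50 × 292) = √14600

Z_qwt ≈ 121 Ω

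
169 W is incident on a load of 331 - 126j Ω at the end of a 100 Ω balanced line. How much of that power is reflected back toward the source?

|Γ| = |(231 − j126)/(431 − j126)| = 0.586
|Γ|² = 0.343
P_refl = |Γ|²·P_inc = 58 W, P_del = (1 − |Γ|²)·P_inc = 111 W

P_reflected ≈ 58 W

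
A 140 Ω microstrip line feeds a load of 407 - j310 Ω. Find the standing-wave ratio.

VSWR ≈ 4.73

Γ = (Z_L − Z_0)/(Z_L + Z_0) = (267 − j310)/(547 − j310)
|Γ| = 409/629 = 0.651
VSWR = (1 + |Γ|)/(1 − |Γ|) = 1.65/0.349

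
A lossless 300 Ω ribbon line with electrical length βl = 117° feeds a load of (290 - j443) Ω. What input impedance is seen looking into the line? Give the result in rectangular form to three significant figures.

Z_in ≈ 195 + j348 Ω

tan(βl) = tan(117°) = -1.96
Z_in = Z_0·(Z_L + jZ_0·tanβl)/(Z_0 + jZ_L·tanβl)
     = 300·(290 − j1030)/(-569 − j569)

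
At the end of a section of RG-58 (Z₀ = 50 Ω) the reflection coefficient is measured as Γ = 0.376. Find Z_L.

Z_L ≈ 110 Ω

Z_L = Z_0·(1 + Γ)/(1 − Γ) = 50·(1.38)/(0.624)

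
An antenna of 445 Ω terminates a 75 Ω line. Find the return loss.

RL ≈ 2.96 dB

Γ = (445 − 75)/(445 + 75) = 0.712
RL = −20·log₁₀|Γ| = −20·log₁₀(0.712)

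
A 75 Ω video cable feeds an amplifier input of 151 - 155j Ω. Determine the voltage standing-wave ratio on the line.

VSWR ≈ 4.4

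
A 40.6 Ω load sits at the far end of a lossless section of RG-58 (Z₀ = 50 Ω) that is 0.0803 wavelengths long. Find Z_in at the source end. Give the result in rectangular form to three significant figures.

Z_in ≈ 44.1 + j7.83 Ω

βl = 2π × 0.0803 = 28.9°
tan(βl) = tan(28.9°) = 0.552
Z_in = Z_0·(Z_L + jZ_0·tanβl)/(Z_0 + jZ_L·tanβl)
     = 50·(40.6 + j27.6)/(50 + j22.4)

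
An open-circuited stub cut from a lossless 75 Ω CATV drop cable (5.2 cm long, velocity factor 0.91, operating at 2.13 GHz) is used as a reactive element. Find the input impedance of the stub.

Z_in ≈ +j111 Ω

λ = v/f = 0.91·c / 2.13 GHz = 0.128 m
βl = 2π·l/λ = 2π × 0.406 = 146°
tan(βl) = -0.673
For an open-circuited stub, Z_in = −jZ_0·cot(βl) = −jZ_0/tan(βl)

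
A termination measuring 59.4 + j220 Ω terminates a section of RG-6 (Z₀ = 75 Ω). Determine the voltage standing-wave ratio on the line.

VSWR ≈ 12.8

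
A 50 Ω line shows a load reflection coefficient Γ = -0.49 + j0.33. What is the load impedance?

Z_L ≈ 14 + j14.2 Ω

Z_L = Z_0·(1 + Γ)/(1 − Γ) = 50·(0.51 + j0.33)/(1.49 − j0.33)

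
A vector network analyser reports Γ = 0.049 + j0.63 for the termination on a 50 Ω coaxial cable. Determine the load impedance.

Z_L ≈ 23.1 + j48.4 Ω

Z_L = Z_0·(1 + Γ)/(1 − Γ) = 50·(1.05 + j0.63)/(0.951 − j0.63)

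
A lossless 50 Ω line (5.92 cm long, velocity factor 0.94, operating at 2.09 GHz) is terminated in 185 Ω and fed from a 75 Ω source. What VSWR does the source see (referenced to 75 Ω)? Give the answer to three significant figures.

λ = v/f = 0.94·c / 2.09 GHz = 0.135 m
βl = 2π·l/λ = 2π × 0.439 = 158°
tan(βl) = -0.405
Z_in = Z_0·(Z_L + jZ_0·tanβl)/(Z_0 + jZ_L·tanβl) = 66.3 + j79.2 Ω
Γ_s = (Z_in − Z_s)/(Z_in + Z_s) = (-8.65 + j79.2)/(141 + j79.2), |Γ_s| = 0.492
VSWR = (1 + |Γ_s|)/(1 − |Γ_s|)

VSWR ≈ 2.93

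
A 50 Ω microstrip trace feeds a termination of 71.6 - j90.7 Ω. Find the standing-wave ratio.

Γ = (Z_L − Z_0)/(Z_L + Z_0) = (21.6 − j90.7)/(121.6 − j90.7)
|Γ| = 93.2/152 = 0.615
VSWR = (1 + |Γ|)/(1 − |Γ|) = 1.61/0.385

VSWR ≈ 4.19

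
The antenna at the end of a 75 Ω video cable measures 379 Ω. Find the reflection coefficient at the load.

Γ = 0.67

Γ = (Z_L − Z_0)/(Z_L + Z_0) = (379 − 75)/(379 + 75) = 304/454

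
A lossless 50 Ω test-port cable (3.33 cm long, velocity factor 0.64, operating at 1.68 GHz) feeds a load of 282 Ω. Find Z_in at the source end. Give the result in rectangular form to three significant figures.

Z_in ≈ 9.47 + j12.9 Ω

λ = v/f = 0.64·c / 1.68 GHz = 0.114 m
βl = 2π·l/λ = 2π × 0.291 = 105°
tan(βl) = tan(105°) = -3.76
Z_in = Z_0·(Z_L + jZ_0·tanβl)/(Z_0 + jZ_L·tanβl)
     = 50·(282 − j188)/(50 − j1060)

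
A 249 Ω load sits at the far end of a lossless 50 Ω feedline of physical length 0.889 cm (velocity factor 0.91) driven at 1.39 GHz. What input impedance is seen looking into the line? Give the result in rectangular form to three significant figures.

λ = v/f = 0.91·c / 1.39 GHz = 0.196 m
βl = 2π·l/λ = 2π × 0.0453 = 16.3°
tan(βl) = tan(16.3°) = 0.292
Z_in = Z_0·(Z_L + jZ_0·tanβl)/(Z_0 + jZ_L·tanβl)
     = 50·(249 + j14.6)/(50 + j72.8)

Z_in ≈ 86.6 − j112 Ω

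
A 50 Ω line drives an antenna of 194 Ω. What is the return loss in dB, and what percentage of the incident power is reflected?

RL ≈ 4.58 dB; 34.8% of incident power reflected

Γ = (194 − 50)/(194 + 50) = 0.59
RL = −20·log₁₀(0.59) = 4.58 dB
P_refl/P_inc = |Γ|² = 0.348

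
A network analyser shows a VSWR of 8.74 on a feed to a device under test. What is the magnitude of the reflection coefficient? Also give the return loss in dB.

|Γ| ≈ 0.795; return loss ≈ 2 dB

|Γ| = (S − 1)/(S + 1) = (8.74 − 1)/(8.74 + 1) = 7.74/9.74
RL = −20·log₁₀|Γ| = −20·log₁₀(0.795)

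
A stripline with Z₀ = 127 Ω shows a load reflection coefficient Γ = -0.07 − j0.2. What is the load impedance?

Z_L = Z_0·(1 + Γ)/(1 − Γ) = 127·(0.93 − j0.2)/(1.07 + j0.2)

Z_L ≈ 102 − j42.9 Ω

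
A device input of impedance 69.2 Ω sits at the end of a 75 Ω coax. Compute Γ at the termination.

Γ = (Z_L − Z_0)/(Z_L + Z_0) = (69.2 − 75)/(69.2 + 75) = -5.8/144.2

Γ = -0.0402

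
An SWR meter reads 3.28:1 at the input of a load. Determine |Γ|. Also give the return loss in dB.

|Γ| = (S − 1)/(S + 1) = (3.28 − 1)/(3.28 + 1) = 2.28/4.28
RL = −20·log₁₀|Γ| = −20·log₁₀(0.533)

|Γ| ≈ 0.533; return loss ≈ 5.47 dB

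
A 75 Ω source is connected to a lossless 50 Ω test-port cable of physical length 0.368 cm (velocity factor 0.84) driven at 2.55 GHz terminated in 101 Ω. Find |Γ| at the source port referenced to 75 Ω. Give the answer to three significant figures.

|Γ| ≈ 0.195

λ = v/f = 0.84·c / 2.55 GHz = 0.0988 m
βl = 2π·l/λ = 2π × 0.0372 = 13.4°
tan(βl) = 0.238
Z_in = Z_0·(Z_L + jZ_0·tanβl)/(Z_0 + jZ_L·tanβl) = 86.7 − j29.8 Ω
Γ_s = (Z_in − Z_s)/(Z_in + Z_s) = (11.7 − j29.8)/(162 − j29.8), |Γ_s| = 0.195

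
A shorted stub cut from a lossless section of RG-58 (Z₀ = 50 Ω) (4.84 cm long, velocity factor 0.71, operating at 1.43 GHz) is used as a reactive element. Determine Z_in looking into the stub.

Z_in ≈ −j98.2 Ω

λ = v/f = 0.71·c / 1.43 GHz = 0.149 m
βl = 2π·l/λ = 2π × 0.325 = 117°
tan(βl) = -1.96
For a shorted stub, Z_in = jZ_0·tan(βl)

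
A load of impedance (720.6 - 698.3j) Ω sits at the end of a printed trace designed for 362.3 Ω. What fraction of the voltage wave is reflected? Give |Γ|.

|Γ| ≈ 0.609

Γ = (Z_L − Z_0)/(Z_L + Z_0) = (358.3 − j698.3)/(1083 − j698.3)
|Γ| = 785/1290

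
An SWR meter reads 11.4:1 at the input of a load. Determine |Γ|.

|Γ| = (S − 1)/(S + 1) = (11.4 − 1)/(11.4 + 1) = 10.4/12.4

|Γ| ≈ 0.839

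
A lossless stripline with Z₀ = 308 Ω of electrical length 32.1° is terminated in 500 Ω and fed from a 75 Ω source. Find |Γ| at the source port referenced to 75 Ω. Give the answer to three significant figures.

|Γ| ≈ 0.694

tan(βl) = 0.627
Z_in = Z_0·(Z_L + jZ_0·tanβl)/(Z_0 + jZ_L·tanβl) = 342 − j155 Ω
Γ_s = (Z_in − Z_s)/(Z_in + Z_s) = (267 − j155)/(417 − j155), |Γ_s| = 0.694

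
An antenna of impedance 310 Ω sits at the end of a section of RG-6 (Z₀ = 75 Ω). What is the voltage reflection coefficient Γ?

Γ = 0.61

Γ = (Z_L − Z_0)/(Z_L + Z_0) = (310 − 75)/(310 + 75) = 235/385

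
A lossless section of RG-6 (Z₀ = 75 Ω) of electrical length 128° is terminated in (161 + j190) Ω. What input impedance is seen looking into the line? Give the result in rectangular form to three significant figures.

Z_in ≈ 16.6 + j32.9 Ω

tan(βl) = tan(128°) = -1.28
Z_in = Z_0·(Z_L + jZ_0·tanβl)/(Z_0 + jZ_L·tanβl)
     = 75·(161 + j94)/(318 − j206)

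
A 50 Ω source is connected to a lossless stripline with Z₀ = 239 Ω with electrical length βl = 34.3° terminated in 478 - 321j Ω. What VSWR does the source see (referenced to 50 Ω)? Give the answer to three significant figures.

tan(βl) = 0.682
Z_in = Z_0·(Z_L + jZ_0·tanβl)/(Z_0 + jZ_L·tanβl) = 127 − j173 Ω
Γ_s = (Z_in − Z_s)/(Z_in + Z_s) = (76.6 − j173)/(177 − j173), |Γ_s| = 0.765
VSWR = (1 + |Γ_s|)/(1 − |Γ_s|)

VSWR ≈ 7.5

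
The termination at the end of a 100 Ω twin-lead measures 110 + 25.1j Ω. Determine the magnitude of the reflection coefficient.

Γ = (Z_L − Z_0)/(Z_L + Z_0) = (10 + j25.1)/(210 + j25.1)
|Γ| = 27/211

|Γ| ≈ 0.128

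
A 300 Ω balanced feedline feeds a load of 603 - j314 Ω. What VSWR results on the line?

Γ = (Z_L − Z_0)/(Z_L + Z_0) = (303 − j314)/(903 − j314)
|Γ| = 436/956 = 0.456
VSWR = (1 + |Γ|)/(1 − |Γ|) = 1.46/0.544

VSWR ≈ 2.68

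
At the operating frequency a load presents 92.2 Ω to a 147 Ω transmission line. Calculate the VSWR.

For a purely resistive load, VSWR = R_L/Z_0 or Z_0/R_L (whichever > 1) = 147/92.2

VSWR ≈ 1.59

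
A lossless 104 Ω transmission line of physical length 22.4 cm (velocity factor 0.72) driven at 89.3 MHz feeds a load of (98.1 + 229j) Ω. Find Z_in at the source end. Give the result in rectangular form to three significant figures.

Z_in ≈ 240 − j331 Ω

λ = v/f = 0.72·c / 89.3 MHz = 2.42 m
βl = 2π·l/λ = 2π × 0.0926 = 33.3°
tan(βl) = tan(33.3°) = 0.658
Z_in = Z_0·(Z_L + jZ_0·tanβl)/(Z_0 + jZ_L·tanβl)
     = 104·(98.1 + j297)/(-46.6 + j64.5)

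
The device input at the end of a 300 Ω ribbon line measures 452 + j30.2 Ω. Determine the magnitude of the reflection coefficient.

Γ = (Z_L − Z_0)/(Z_L + Z_0) = (152 + j30.2)/(752 + j30.2)
|Γ| = 155/753

|Γ| ≈ 0.206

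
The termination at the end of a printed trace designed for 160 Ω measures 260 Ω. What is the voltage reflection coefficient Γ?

Γ = 0.238

Γ = (Z_L − Z_0)/(Z_L + Z_0) = (260 − 160)/(260 + 160) = 100/420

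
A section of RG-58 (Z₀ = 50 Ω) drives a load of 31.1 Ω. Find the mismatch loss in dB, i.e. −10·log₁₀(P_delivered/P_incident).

mismatch loss ≈ 0.243 dB

Γ = (31.1 − 50)/(31.1 + 50) = -0.233
|Γ|² = 0.0543, so P_del/P_inc = 1 − |Γ|² = 0.946
ML = −10·log₁₀(1 − |Γ|²)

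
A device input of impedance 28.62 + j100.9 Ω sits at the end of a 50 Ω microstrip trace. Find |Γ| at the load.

|Γ| ≈ 0.806

Γ = (Z_L − Z_0)/(Z_L + Z_0) = (-21.38 + j100.9)/(78.62 + j100.9)
|Γ| = 103/128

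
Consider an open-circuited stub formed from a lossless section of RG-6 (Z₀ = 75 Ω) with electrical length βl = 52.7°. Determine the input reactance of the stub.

tan(βl) = 1.31
For an open-circuited stub, Z_in = −jZ_0·cot(βl) = −jZ_0/tan(βl)

X_in ≈ -57.1 Ω (capacitive)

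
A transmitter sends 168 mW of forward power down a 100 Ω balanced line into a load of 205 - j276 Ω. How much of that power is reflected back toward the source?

P_reflected ≈ 86.6 mW

|Γ| = |(105 − j276)/(305 − j276)| = 0.718
|Γ|² = 0.515
P_refl = |Γ|²·P_inc = 86.6 mW, P_del = (1 − |Γ|²)·P_inc = 81.4 mW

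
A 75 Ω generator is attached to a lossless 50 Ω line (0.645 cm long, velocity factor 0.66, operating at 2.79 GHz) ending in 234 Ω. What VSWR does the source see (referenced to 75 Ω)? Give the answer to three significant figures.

λ = v/f = 0.66·c / 2.79 GHz = 0.071 m
βl = 2π·l/λ = 2π × 0.0909 = 32.7°
tan(βl) = 0.642
Z_in = Z_0·(Z_L + jZ_0·tanβl)/(Z_0 + jZ_L·tanβl) = 32.9 − j66.9 Ω
Γ_s = (Z_in − Z_s)/(Z_in + Z_s) = (-42.1 − j66.9)/(108 − j66.9), |Γ_s| = 0.622
VSWR = (1 + |Γ_s|)/(1 − |Γ_s|)

VSWR ≈ 4.3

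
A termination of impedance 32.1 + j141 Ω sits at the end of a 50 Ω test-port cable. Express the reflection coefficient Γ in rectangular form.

Γ ≈ 0.692 + j0.53

Γ = (Z_L − Z_0)/(Z_L + Z_0) = (-17.9 + j141)/(82.1 + j141)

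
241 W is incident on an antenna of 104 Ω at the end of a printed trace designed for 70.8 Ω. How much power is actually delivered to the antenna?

P_delivered ≈ 232 W

Γ = (104 − 70.8)/(104 + 70.8) = 0.19
|Γ|² = 0.0361
P_refl = |Γ|²·P_inc = 8.69 W, P_del = (1 − |Γ|²)·P_inc = 232 W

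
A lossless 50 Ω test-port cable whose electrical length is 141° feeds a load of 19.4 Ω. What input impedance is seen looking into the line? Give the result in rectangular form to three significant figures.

Z_in ≈ 29.2 − j31.3 Ω

tan(βl) = tan(141°) = -0.81
Z_in = Z_0·(Z_L + jZ_0·tanβl)/(Z_0 + jZ_L·tanβl)
     = 50·(19.4 − j40.5)/(50 − j15.7)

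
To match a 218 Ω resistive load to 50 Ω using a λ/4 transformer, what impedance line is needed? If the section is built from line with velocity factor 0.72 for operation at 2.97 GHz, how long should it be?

Z_qwt = √(Z_0·R_L) = √(50 × 218) = √10900
λ = 0.72·c/f = 0.0727 m, so l = λ/4 = 0.0182 m

Z_qwt ≈ 104 Ω; length ≈ 1.82 cm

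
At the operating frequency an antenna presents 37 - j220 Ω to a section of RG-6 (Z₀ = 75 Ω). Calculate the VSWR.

Γ = (Z_L − Z_0)/(Z_L + Z_0) = (-38 − j220)/(112 − j220)
|Γ| = 223/247 = 0.904
VSWR = (1 + |Γ|)/(1 − |Γ|) = 1.9/0.0956

VSWR ≈ 19.9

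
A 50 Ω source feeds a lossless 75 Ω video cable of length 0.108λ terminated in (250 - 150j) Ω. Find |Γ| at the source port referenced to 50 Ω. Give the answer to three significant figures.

|Γ| ≈ 0.662

βl = 2π × 0.108 = 38.9°
tan(βl) = 0.806
Z_in = Z_0·(Z_L + jZ_0·tanβl)/(Z_0 + jZ_L·tanβl) = 29.4 − j64.5 Ω
Γ_s = (Z_in − Z_s)/(Z_in + Z_s) = (-20.6 − j64.5)/(79.4 − j64.5), |Γ_s| = 0.662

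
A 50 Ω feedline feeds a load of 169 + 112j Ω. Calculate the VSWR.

Γ = (Z_L − Z_0)/(Z_L + Z_0) = (119 + j112)/(219 + j112)
|Γ| = 163/246 = 0.664
VSWR = (1 + |Γ|)/(1 − |Γ|) = 1.66/0.336

VSWR ≈ 4.96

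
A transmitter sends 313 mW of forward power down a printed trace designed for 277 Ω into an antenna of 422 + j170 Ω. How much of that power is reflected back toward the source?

P_reflected ≈ 30.2 mW

|Γ| = |(145 + j170)/(699 + j170)| = 0.311
|Γ|² = 0.0965
P_refl = |Γ|²·P_inc = 30.2 mW, P_del = (1 − |Γ|²)·P_inc = 283 mW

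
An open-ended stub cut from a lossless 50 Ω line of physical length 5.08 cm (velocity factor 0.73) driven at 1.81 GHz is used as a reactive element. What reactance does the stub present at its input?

λ = v/f = 0.73·c / 1.81 GHz = 0.121 m
βl = 2π·l/λ = 2π × 0.42 = 151°
tan(βl) = -0.551
For an open-ended stub, Z_in = −jZ_0·cot(βl) = −jZ_0/tan(βl)

X_in ≈ 90.8 Ω (inductive)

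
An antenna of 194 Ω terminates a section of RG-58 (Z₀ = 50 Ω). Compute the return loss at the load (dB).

Γ = (194 − 50)/(194 + 50) = 0.59
RL = −20·log₁₀|Γ| = −20·log₁₀(0.59)

RL ≈ 4.58 dB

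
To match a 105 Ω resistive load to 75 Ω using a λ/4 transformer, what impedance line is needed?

Z_qwt ≈ 88.7 Ω

Z_qwt = √(Z_0·R_L) = √(75 × 105) = √7875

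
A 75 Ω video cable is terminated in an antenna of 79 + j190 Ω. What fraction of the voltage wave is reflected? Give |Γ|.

Γ = (Z_L − Z_0)/(Z_L + Z_0) = (4 + j190)/(154 + j190)
|Γ| = 190/245

|Γ| ≈ 0.777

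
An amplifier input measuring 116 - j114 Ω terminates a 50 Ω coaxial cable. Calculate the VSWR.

VSWR ≈ 4.78

Γ = (Z_L − Z_0)/(Z_L + Z_0) = (66 − j114)/(166 − j114)
|Γ| = 132/201 = 0.654
VSWR = (1 + |Γ|)/(1 − |Γ|) = 1.65/0.346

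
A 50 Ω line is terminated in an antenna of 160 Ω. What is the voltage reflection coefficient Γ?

Γ = 0.524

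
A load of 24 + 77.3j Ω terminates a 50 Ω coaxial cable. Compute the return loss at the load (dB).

RL ≈ 2.36 dB

Γ = (-26 + j77.3)/(74 + j77.3), |Γ| = 0.762
RL = −20·log₁₀|Γ| = −20·log₁₀(0.762)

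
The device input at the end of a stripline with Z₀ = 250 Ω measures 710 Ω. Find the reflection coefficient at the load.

Γ = 0.479

Γ = (Z_L − Z_0)/(Z_L + Z_0) = (710 − 250)/(710 + 250) = 460/960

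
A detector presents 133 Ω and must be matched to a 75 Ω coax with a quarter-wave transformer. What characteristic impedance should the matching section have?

Z_qwt ≈ 99.9 Ω

Z_qwt = √(Z_0·R_L) = √(75 × 133) = √9975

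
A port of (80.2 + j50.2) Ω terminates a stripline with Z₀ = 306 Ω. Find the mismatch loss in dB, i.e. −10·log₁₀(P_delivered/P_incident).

Γ = (-225.8 + j50.2)/(386.2 + j50.2), |Γ| = 0.594
|Γ|² = 0.353, so P_del/P_inc = 1 − |Γ|² = 0.647
ML = −10·log₁₀(1 − |Γ|²)

mismatch loss ≈ 1.89 dB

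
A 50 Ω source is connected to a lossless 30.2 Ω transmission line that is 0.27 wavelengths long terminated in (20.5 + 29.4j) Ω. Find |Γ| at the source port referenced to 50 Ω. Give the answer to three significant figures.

|Γ| ≈ 0.634

βl = 2π × 0.27 = 97.2°
tan(βl) = -7.92
Z_in = Z_0·(Z_L + jZ_0·tanβl)/(Z_0 + jZ_L·tanβl) = 12.5 − j16.4 Ω
Γ_s = (Z_in − Z_s)/(Z_in + Z_s) = (-37.5 − j16.4)/(62.5 − j16.4), |Γ_s| = 0.634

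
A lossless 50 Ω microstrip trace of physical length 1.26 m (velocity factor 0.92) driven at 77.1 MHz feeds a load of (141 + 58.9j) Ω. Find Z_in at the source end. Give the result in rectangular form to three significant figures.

λ = v/f = 0.92·c / 77.1 MHz = 3.58 m
βl = 2π·l/λ = 2π × 0.352 = 127°
tan(βl) = tan(127°) = -1.34
Z_in = Z_0·(Z_L + jZ_0·tanβl)/(Z_0 + jZ_L·tanβl)
     = 50·(141 − j8.15)/(129 − j189)

Z_in ≈ 18.8 + j24.4 Ω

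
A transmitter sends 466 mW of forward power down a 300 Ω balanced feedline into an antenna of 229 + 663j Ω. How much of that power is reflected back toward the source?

|Γ| = |(-71 + j663)/(529 + j663)| = 0.786
|Γ|² = 0.618
P_refl = |Γ|²·P_inc = 288 mW, P_del = (1 − |Γ|²)·P_inc = 178 mW

P_reflected ≈ 288 mW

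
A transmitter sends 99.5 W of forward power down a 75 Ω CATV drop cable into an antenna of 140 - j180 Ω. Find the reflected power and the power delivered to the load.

P_reflected ≈ 46.3 W; P_delivered ≈ 53.2 W

|Γ| = |(65 − j180)/(215 − j180)| = 0.683
|Γ|² = 0.466
P_refl = |Γ|²·P_inc = 46.3 W, P_del = (1 − |Γ|²)·P_inc = 53.2 W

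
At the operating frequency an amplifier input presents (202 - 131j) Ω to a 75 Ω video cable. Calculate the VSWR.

Γ = (Z_L − Z_0)/(Z_L + Z_0) = (127 − j131)/(277 − j131)
|Γ| = 182/306 = 0.595
VSWR = (1 + |Γ|)/(1 − |Γ|) = 1.6/0.405

VSWR ≈ 3.94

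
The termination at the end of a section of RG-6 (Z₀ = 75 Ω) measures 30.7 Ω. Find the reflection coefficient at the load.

Γ = (Z_L − Z_0)/(Z_L + Z_0) = (30.7 − 75)/(30.7 + 75) = -44.3/105.7

Γ = -0.419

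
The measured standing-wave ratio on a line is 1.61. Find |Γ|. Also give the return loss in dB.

|Γ| = (S − 1)/(S + 1) = (1.61 − 1)/(1.61 + 1) = 0.61/2.61
RL = −20·log₁₀|Γ| = −20·log₁₀(0.234)

|Γ| ≈ 0.234; return loss ≈ 12.6 dB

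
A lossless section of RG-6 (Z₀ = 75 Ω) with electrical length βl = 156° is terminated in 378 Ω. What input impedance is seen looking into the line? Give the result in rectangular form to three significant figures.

Z_in ≈ 75 + j135 Ω

tan(βl) = tan(156°) = -0.445
Z_in = Z_0·(Z_L + jZ_0·tanβl)/(Z_0 + jZ_L·tanβl)
     = 75·(378 − j33.4)/(75 − j168)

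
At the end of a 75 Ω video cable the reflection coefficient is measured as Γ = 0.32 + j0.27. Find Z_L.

Z_L ≈ 116 + j75.7 Ω

Z_L = Z_0·(1 + Γ)/(1 − Γ) = 75·(1.32 + j0.27)/(0.68 − j0.27)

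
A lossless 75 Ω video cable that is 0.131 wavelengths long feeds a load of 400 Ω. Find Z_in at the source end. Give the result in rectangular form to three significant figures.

βl = 2π × 0.131 = 47.2°
tan(βl) = tan(47.2°) = 1.08
Z_in = Z_0·(Z_L + jZ_0·tanβl)/(Z_0 + jZ_L·tanβl)
     = 75·(400 + j80.9)/(75 + j431)

Z_in ≈ 25.4 − j65.1 Ω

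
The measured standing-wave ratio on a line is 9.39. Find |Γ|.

|Γ| ≈ 0.808

|Γ| = (S − 1)/(S + 1) = (9.39 − 1)/(9.39 + 1) = 8.39/10.4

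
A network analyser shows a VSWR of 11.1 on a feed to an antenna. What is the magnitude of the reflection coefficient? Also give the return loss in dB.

|Γ| ≈ 0.835; return loss ≈ 1.57 dB

|Γ| = (S − 1)/(S + 1) = (11.1 − 1)/(11.1 + 1) = 10.1/12.1
RL = −20·log₁₀|Γ| = −20·log₁₀(0.835)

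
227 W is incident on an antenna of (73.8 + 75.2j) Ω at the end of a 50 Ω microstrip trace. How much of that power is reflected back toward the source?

|Γ| = |(23.8 + j75.2)/(123.8 + j75.2)| = 0.545
|Γ|² = 0.297
P_refl = |Γ|²·P_inc = 67.3 W, P_del = (1 − |Γ|²)·P_inc = 160 W

P_reflected ≈ 67.3 W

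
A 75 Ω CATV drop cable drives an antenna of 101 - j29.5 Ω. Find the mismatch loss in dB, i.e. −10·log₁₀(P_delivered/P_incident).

Γ = (26 − j29.5)/(176 − j29.5), |Γ| = 0.22
|Γ|² = 0.0486, so P_del/P_inc = 1 − |Γ|² = 0.951
ML = −10·log₁₀(1 − |Γ|²)

mismatch loss ≈ 0.216 dB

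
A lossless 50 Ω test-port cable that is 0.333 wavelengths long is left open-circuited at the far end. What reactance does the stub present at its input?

βl = 2π × 0.333 = 120°
tan(βl) = -1.74
For an open-circuited stub, Z_in = −jZ_0·cot(βl) = −jZ_0/tan(βl)

X_in ≈ 28.7 Ω (inductive)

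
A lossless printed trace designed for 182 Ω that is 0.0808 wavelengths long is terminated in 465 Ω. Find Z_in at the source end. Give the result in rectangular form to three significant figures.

Z_in ≈ 202 − j185 Ω

βl = 2π × 0.0808 = 29.1°
tan(βl) = tan(29.1°) = 0.556
Z_in = Z_0·(Z_L + jZ_0·tanβl)/(Z_0 + jZ_L·tanβl)
     = 182·(465 + j101)/(182 + j259)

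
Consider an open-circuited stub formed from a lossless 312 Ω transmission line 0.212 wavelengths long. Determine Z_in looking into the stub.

βl = 2π × 0.212 = 76.3°
tan(βl) = 4.11
For an open-circuited stub, Z_in = −jZ_0·cot(βl) = −jZ_0/tan(βl)

Z_in ≈ −j75.9 Ω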